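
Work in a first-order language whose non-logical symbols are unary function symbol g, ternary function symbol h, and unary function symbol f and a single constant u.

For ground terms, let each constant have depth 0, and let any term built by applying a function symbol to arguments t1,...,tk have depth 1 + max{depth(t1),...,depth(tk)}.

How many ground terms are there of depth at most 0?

1

Let N_k count ground terms of depth at most k. Each non-constant term of depth ≤ k is some function symbol applied to depth-≤(k−1) arguments, giving N_k = 1 + N_{k-1} + N_{k-1}^3 + N_{k-1}.
N_0 = 1
Explicitly: u.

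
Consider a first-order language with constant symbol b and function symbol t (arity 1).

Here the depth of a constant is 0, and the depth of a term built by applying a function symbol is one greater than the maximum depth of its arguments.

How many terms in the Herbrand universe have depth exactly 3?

1

If N_k denotes the number of depth-≤k ground terms, the 1 constant gives N_0 = 1, and each function symbol of arity r contributes N_{k-1}^r new terms at level k: N_k = 1 + N_{k-1}.
N_0 = 1
N_1 = 1 + 1 = 2
N_2 = 1 + 2 = 3
N_3 = 1 + 3 = 4
Terms of depth exactly 3: N_3 − N_2 = 4 − 3 = 1.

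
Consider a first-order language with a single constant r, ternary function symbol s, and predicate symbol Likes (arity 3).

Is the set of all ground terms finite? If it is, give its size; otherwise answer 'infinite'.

infinite

The signature has at least one function symbol (s, arity 3) and at least one constant (r).
Iterating s gives infinitely many distinct ground terms: r, s(r, r, r), s(s(r, r, r), s(r, r, r), s(r, r, r)), ...
So the Herbrand universe is infinite.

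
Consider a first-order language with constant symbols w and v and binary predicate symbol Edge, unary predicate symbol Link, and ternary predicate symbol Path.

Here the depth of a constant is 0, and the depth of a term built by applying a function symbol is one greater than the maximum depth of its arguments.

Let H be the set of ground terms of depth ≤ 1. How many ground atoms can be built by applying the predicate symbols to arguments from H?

First count ground terms of depth ≤ 1.
With no function symbols every ground term is a constant, so there are exactly 2 ground terms at every depth bound.
N_0 = 2
N_1 = 2
Explicitly: w, v.
So |H| = 2.
For each predicate symbol, the number of ground atoms is |H| raised to its arity; summing:
  Edge: 2^2 = 4;  Link: 2;  Path: 2^3 = 8
Total ground atoms: 4 + 2 + 8 = 14.

14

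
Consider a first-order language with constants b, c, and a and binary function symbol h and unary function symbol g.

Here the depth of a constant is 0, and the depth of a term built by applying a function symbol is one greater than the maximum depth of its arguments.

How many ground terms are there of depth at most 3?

Let N_k count ground terms of depth at most k. Each non-constant term of depth ≤ k is some function symbol applied to depth-≤(k−1) arguments, giving N_k = 3 + N_{k-1}^2 + N_{k-1}.
N_0 = 3
N_1 = 3 + 3^2 + 3 = 15
N_2 = 3 + 15^2 + 15 = 243
N_3 = 3 + 243^2 + 243 = 59295

59295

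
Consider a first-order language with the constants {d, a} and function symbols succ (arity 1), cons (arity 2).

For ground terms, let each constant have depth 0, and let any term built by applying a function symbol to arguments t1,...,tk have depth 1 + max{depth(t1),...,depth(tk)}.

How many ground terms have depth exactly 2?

66

Write N_k for the number of ground terms of depth ≤ k. A term of depth ≤ k is either a constant or a function symbol applied to arguments of depth ≤ k−1, so N_k = 2 + N_{k-1} + N_{k-1}^2.
N_0 = 2
N_1 = 2 + 2 + 2^2 = 8
N_2 = 2 + 8 + 8^2 = 74
Terms of depth exactly 2: N_2 − N_1 = 74 − 8 = 66.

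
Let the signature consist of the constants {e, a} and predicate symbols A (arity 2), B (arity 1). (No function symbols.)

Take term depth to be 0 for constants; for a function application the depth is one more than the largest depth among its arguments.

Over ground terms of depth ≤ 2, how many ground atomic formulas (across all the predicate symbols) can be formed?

First count ground terms of depth ≤ 2.
With no function symbols every ground term is a constant, so there are exactly 2 ground terms at every depth bound.
N_0 = 2
N_1 = 2
N_2 = 2
So |H| = 2.
Each predicate of arity r yields |H|^r ground atoms (one per choice of an r-tuple from H):
  A: 2^2 = 4;  B: 2
Total ground atoms: 4 + 2 = 6.

6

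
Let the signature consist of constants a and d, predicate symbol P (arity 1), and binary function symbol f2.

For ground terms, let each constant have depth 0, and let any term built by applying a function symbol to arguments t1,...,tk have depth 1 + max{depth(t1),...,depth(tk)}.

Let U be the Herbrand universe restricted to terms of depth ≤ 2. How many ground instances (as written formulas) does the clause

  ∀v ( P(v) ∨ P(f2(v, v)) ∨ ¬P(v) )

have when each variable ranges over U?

Ground terms of depth ≤ 2:
  Let N_k = |{terms of depth ≤ k}|. Then N_0 = 2 and N_k = 2 + N_{k-1}^2 for k ≥ 1 (one summand per function symbol, arity giving the exponent).
  N_0 = 2
  N_1 = 2 + 2^2 = 6
  N_2 = 2 + 6^2 = 38
So there are 38 ground terms available for substitution.
There is 1 variable to instantiate (v),  occurring in at least one literal, so different choices give different ground instances.
Number of ground instances = 38.

38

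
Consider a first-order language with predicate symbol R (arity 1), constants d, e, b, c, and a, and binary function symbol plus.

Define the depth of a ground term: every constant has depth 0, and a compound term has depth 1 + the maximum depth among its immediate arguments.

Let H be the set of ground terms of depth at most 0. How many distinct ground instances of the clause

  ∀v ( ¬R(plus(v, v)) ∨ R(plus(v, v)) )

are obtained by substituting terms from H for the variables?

5

Ground terms of depth ≤ 0:
  Let N_k = |{terms of depth ≤ k}|. Then N_0 = 5 and N_k = 5 + N_{k-1}^2 for k ≥ 1 (one summand per function symbol, arity giving the exponent).
  N_0 = 5
So there are 5 ground terms available for substitution.
The variable v ranges independently over the available ground terms, and distinct assignments produce distinct instances.
Number of ground instances = 5.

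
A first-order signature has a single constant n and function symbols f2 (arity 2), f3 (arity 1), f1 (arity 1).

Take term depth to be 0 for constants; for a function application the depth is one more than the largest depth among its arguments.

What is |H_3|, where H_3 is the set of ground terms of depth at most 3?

676

If N_k denotes the number of depth-≤k ground terms, the 1 constant gives N_0 = 1, and each function symbol of arity r contributes N_{k-1}^r new terms at level k: N_k = 1 + N_{k-1}^2 + N_{k-1} + N_{k-1}.
N_0 = 1
N_1 = 1 + 1^2 + 1 + 1 = 4
N_2 = 1 + 4^2 + 4 + 4 = 25
N_3 = 1 + 25^2 + 25 + 25 = 676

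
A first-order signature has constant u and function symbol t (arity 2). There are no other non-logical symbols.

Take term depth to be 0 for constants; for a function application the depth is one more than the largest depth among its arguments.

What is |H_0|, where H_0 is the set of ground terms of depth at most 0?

1

Write N_k for the number of ground terms of depth ≤ k. A term of depth ≤ k is either a constant or a function symbol applied to arguments of depth ≤ k−1, so N_k = 1 + N_{k-1}^2.
N_0 = 1
Explicitly: u.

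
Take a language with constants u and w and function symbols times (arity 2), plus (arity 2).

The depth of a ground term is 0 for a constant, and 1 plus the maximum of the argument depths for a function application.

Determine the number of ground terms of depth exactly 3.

Write N_k for the number of ground terms of depth ≤ k. A term of depth ≤ k is either a constant or a function symbol applied to arguments of depth ≤ k−1, so N_k = 2 + N_{k-1}^2 + N_{k-1}^2.
N_0 = 2
N_1 = 2 + 2^2 + 2^2 = 10
N_2 = 2 + 10^2 + 10^2 = 202
N_3 = 2 + 202^2 + 202^2 = 81610
Terms of depth exactly 3: N_3 − N_2 = 81610 − 202 = 81408.

81408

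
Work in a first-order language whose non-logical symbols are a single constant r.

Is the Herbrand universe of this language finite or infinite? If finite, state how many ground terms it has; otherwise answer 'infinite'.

1

There are no function symbols, so the only ground term is the single constant.
The Herbrand universe is {r}, finite with 1 element.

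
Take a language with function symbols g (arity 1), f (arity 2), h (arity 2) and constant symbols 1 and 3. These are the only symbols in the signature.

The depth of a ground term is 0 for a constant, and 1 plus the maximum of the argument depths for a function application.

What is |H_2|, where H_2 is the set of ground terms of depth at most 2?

Let N_k count ground terms of depth at most k. Each non-constant term of depth ≤ k is some function symbol applied to depth-≤(k−1) arguments, giving N_k = 2 + N_{k-1} + N_{k-1}^2 + N_{k-1}^2.
N_0 = 2
N_1 = 2 + 2 + 2^2 + 2^2 = 12
N_2 = 2 + 12 + 12^2 + 12^2 = 302

302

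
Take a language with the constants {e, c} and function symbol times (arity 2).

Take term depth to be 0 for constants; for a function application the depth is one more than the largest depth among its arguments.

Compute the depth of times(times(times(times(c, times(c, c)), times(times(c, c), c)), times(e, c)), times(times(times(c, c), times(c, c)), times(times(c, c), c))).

depth(times(c, c)) = 1 + max(0, 0) = 1
depth(times(c, times(c, c))) = 1 + max(0, 1) = 2
depth(times(times(c, c), c)) = 1 + max(1, 0) = 2
depth(times(times(c, times(c, c)), times(times(c, c), c))) = 1 + max(2, 2) = 3
depth(times(e, c)) = 1 + max(0, 0) = 1
depth(times(times(times(c, times(c, c)), times(times(c, c), c)), times(e, c))) = 1 + max(3, 1) = 4
depth(times(times(c, c), times(c, c))) = 1 + max(1, 1) = 2
depth(times(times(times(c, c), times(c, c)), times(times(c, c), c))) = 1 + max(2, 2) = 3
depth(times(times(times(times(c, times(c, c)), times(times(c, c), c)), times(e, c)), times(times(times(c, c), times(c, c)), times(times(c, c), c)))) = 1 + max(4, 3) = 5

5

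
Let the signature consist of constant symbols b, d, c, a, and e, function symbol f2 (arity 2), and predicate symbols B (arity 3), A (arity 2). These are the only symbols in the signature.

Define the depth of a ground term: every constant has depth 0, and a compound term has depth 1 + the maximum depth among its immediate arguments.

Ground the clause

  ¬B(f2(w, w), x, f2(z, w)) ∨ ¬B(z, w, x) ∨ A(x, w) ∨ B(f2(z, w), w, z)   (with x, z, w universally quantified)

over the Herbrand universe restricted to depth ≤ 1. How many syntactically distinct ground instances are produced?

27000

Ground terms of depth ≤ 1:
  Let N_k = |{terms of depth ≤ k}|. Then N_0 = 5 and N_k = 5 + N_{k-1}^2 for k ≥ 1 (one summand per function symbol, arity giving the exponent).
  N_0 = 5
  N_1 = 5 + 5^2 = 30
So there are 30 ground terms available for substitution.
The clause has 3 distinct variables (x, z, w), each appearing in the body. In the free term algebra distinct substitutions yield syntactically distinct ground instances.
Number of ground instances = 30^3 = 27000.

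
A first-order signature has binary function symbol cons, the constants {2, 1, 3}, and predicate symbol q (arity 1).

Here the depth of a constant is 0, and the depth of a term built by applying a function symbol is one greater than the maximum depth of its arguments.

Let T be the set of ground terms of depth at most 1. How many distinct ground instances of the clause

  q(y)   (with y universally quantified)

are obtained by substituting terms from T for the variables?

12

Ground terms of depth ≤ 1:
  If N_k denotes the number of depth-≤k ground terms, the 3 constants give N_0 = 3, and each function symbol of arity r contributes N_{k-1}^r new terms at level k: N_k = 3 + N_{k-1}^2.
  N_0 = 3
  N_1 = 3 + 3^2 = 12
  Explicitly: 2, 1, 3, cons(2, 2), cons(2, 1), cons(2, 3), cons(1, 2), cons(1, 1), cons(1, 3), cons(3, 2), cons(3, 1), cons(3, 3).
So there are 12 ground terms available for substitution.
The body mentions the single quantified variable y; since ground terms form a free algebra, no two substitutions collapse to the same formula.
Number of ground instances = 12.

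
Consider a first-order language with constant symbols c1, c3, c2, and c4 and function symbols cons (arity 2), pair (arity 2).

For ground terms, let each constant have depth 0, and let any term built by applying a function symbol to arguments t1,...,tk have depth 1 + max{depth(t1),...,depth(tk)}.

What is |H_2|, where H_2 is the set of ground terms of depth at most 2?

Count level by level. With function symbols cons/2, pair/2, the terms of depth ≤ k are the 4 constants together with each function applied to depth-≤(k−1) tuples, so N_k = 4 + N_{k-1}^2 + N_{k-1}^2.
N_0 = 4
N_1 = 4 + 4^2 + 4^2 = 36
N_2 = 4 + 36^2 + 36^2 = 2596

2596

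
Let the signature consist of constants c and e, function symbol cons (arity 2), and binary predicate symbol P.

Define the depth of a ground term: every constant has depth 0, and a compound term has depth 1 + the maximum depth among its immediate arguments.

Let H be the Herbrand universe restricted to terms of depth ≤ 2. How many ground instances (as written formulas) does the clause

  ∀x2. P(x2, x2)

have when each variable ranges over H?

Ground terms of depth ≤ 2:
  Count level by level. With function symbols cons/2, the terms of depth ≤ k are the 2 constants together with each function applied to depth-≤(k−1) tuples, so N_k = 2 + N_{k-1}^2.
  N_0 = 2
  N_1 = 2 + 2^2 = 6
  N_2 = 2 + 6^2 = 38
So there are 38 ground terms available for substitution.
There is 1 variable to instantiate (x2),  occurring in at least one literal, so different choices give different ground instances.
Number of ground instances = 38.

38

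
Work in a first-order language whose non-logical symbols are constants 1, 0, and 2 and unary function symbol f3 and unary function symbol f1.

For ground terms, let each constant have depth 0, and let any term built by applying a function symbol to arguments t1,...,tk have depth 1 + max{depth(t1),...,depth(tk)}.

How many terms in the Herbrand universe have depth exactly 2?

Let N_k = |{terms of depth ≤ k}|. Then N_0 = 3 and N_k = 3 + N_{k-1} + N_{k-1} for k ≥ 1 (one summand per function symbol, arity giving the exponent).
N_0 = 3
N_1 = 3 + 3 + 3 = 9
N_2 = 3 + 9 + 9 = 21
Terms of depth exactly 2: N_2 − N_1 = 21 − 9 = 12.

12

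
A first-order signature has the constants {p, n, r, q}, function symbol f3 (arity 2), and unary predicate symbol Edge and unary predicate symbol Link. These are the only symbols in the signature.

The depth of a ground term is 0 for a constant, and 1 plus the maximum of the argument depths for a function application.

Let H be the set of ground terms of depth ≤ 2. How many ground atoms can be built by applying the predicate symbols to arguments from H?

808

First count ground terms of depth ≤ 2.
Let N_k count ground terms of depth at most k. Each non-constant term of depth ≤ k is some function symbol applied to depth-≤(k−1) arguments, giving N_k = 4 + N_{k-1}^2.
N_0 = 4
N_1 = 4 + 4^2 = 20
N_2 = 4 + 20^2 = 404
So |H| = 404.
Ground atoms are formed by filling each argument slot of a predicate with a term from H, so an r-ary predicate gives |H|^r atoms:
  Edge: 404;  Link: 404
Total ground atoms: 404 + 404 = 808.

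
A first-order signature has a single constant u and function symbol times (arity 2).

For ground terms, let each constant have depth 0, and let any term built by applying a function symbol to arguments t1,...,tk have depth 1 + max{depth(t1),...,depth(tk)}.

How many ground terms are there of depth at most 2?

If N_k denotes the number of depth-≤k ground terms, the 1 constant gives N_0 = 1, and each function symbol of arity r contributes N_{k-1}^r new terms at level k: N_k = 1 + N_{k-1}^2.
N_0 = 1
N_1 = 1 + 1^2 = 2
N_2 = 1 + 2^2 = 5
Explicitly: u, times(u, u), times(u, times(u, u)), times(times(u, u), u), times(times(u, u), times(u, u)).

5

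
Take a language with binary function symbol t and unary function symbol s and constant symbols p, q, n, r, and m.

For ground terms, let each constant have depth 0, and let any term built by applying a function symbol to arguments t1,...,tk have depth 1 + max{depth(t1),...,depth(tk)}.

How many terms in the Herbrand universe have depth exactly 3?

1600230

If N_k denotes the number of depth-≤k ground terms, the 5 constants give N_0 = 5, and each function symbol of arity r contributes N_{k-1}^r new terms at level k: N_k = 5 + N_{k-1}^2 + N_{k-1}.
N_0 = 5
N_1 = 5 + 5^2 + 5 = 35
N_2 = 5 + 35^2 + 35 = 1265
N_3 = 5 + 1265^2 + 1265 = 1601495
Terms of depth exactly 3: N_3 − N_2 = 1601495 − 1265 = 1600230.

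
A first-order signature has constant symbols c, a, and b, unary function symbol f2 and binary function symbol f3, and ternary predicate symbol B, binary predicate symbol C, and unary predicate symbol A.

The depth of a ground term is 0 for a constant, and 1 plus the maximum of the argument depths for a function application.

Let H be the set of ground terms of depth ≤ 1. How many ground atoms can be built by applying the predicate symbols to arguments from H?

3615

First count ground terms of depth ≤ 1.
If N_k denotes the number of depth-≤k ground terms, the 3 constants give N_0 = 3, and each function symbol of arity r contributes N_{k-1}^r new terms at level k: N_k = 3 + N_{k-1} + N_{k-1}^2.
N_0 = 3
N_1 = 3 + 3 + 3^2 = 15
So |H| = 15.
For each predicate symbol, the number of ground atoms is |H| raised to its arity; summing:
  B: 15^3 = 3375;  C: 15^2 = 225;  A: 15
Total ground atoms: 3375 + 225 + 15 = 3615.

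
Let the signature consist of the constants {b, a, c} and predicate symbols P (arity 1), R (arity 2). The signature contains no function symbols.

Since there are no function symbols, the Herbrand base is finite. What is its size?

12

With no function symbols, the Herbrand universe is just the 3 constants.
Ground atoms per predicate: P: 3, R: 3^2 = 9.
Herbrand base size = 3 + 9 = 12.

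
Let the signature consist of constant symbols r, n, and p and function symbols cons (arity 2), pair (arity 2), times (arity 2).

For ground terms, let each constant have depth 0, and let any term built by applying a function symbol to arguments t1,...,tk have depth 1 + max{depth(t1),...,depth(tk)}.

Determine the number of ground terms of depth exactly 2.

Write N_k for the number of ground terms of depth ≤ k. A term of depth ≤ k is either a constant or a function symbol applied to arguments of depth ≤ k−1, so N_k = 3 + N_{k-1}^2 + N_{k-1}^2 + N_{k-1}^2.
N_0 = 3
N_1 = 3 + 3^2 + 3^2 + 3^2 = 30
N_2 = 3 + 30^2 + 30^2 + 30^2 = 2703
Terms of depth exactly 2: N_2 − N_1 = 2703 − 30 = 2673.

2673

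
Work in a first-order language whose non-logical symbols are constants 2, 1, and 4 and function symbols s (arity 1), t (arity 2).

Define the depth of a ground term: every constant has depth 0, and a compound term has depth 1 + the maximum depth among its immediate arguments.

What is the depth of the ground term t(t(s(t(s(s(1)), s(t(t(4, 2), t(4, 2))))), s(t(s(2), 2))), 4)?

7

depth(s(1)) = 1 + depth(1) = 1 + 0 = 1
depth(s(s(1))) = 1 + depth(s(1)) = 1 + 1 = 2
depth(t(4, 2)) = 1 + max(0, 0) = 1
depth(t(t(4, 2), t(4, 2))) = 1 + max(1, 1) = 2
depth(s(t(t(4, 2), t(4, 2)))) = 1 + depth(t(t(4, 2), t(4, 2))) = 1 + 2 = 3
depth(t(s(s(1)), s(t(t(4, 2), t(4, 2))))) = 1 + max(2, 3) = 4
depth(s(t(s(s(1)), s(t(t(4, 2), t(4, 2)))))) = 1 + depth(t(s(s(1)), s(t(t(4, 2), t(4, 2))))) = 1 + 4 = 5
depth(s(2)) = 1 + depth(2) = 1 + 0 = 1
depth(t(s(2), 2)) = 1 + max(1, 0) = 2
depth(s(t(s(2), 2))) = 1 + depth(t(s(2), 2)) = 1 + 2 = 3
depth(t(s(t(s(s(1)), s(t(t(4, 2), t(4, 2))))), s(t(s(2), 2)))) = 1 + max(5, 3) = 6
depth(t(t(s(t(s(s(1)), s(t(t(4, 2), t(4, 2))))), s(t(s(2), 2))), 4)) = 1 + max(6, 0) = 7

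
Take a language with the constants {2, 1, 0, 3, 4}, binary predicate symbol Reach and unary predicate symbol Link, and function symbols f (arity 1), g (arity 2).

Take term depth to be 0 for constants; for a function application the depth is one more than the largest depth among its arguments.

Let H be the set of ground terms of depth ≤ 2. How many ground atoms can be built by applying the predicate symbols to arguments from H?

1601490

First count ground terms of depth ≤ 2.
Let N_k = |{terms of depth ≤ k}|. Then N_0 = 5 and N_k = 5 + N_{k-1} + N_{k-1}^2 for k ≥ 1 (one summand per function symbol, arity giving the exponent).
N_0 = 5
N_1 = 5 + 5 + 5^2 = 35
N_2 = 5 + 35 + 35^2 = 1265
So |H| = 1265.
A ground atom is a predicate applied to a tuple of terms from H, so the count is the sum over predicates of |H|^arity:
  Reach: 1265^2 = 1600225;  Link: 1265
Total ground atoms: 1600225 + 1265 = 1601490.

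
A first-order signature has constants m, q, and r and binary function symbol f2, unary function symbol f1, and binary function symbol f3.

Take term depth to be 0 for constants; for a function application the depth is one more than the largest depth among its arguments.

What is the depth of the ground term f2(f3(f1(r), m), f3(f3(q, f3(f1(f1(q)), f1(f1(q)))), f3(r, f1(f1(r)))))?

depth(f1(r)) = 1 + depth(r) = 1 + 0 = 1
depth(f3(f1(r), m)) = 1 + max(1, 0) = 2
depth(f1(q)) = 1 + depth(q) = 1 + 0 = 1
depth(f1(f1(q))) = 1 + depth(f1(q)) = 1 + 1 = 2
depth(f3(f1(f1(q)), f1(f1(q)))) = 1 + max(2, 2) = 3
depth(f3(q, f3(f1(f1(q)), f1(f1(q))))) = 1 + max(0, 3) = 4
depth(f1(f1(r))) = 1 + depth(f1(r)) = 1 + 1 = 2
depth(f3(r, f1(f1(r)))) = 1 + max(0, 2) = 3
depth(f3(f3(q, f3(f1(f1(q)), f1(f1(q)))), f3(r, f1(f1(r))))) = 1 + max(4, 3) = 5
depth(f2(f3(f1(r), m), f3(f3(q, f3(f1(f1(q)), f1(f1(q)))), f3(r, f1(f1(r)))))) = 1 + max(2, 5) = 6

6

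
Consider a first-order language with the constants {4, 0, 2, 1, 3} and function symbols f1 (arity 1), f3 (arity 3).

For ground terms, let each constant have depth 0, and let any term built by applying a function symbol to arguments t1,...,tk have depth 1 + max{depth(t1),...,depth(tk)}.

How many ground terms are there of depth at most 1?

135

Let N_k count ground terms of depth at most k. Each non-constant term of depth ≤ k is some function symbol applied to depth-≤(k−1) arguments, giving N_k = 5 + N_{k-1} + N_{k-1}^3.
N_0 = 5
N_1 = 5 + 5 + 5^3 = 135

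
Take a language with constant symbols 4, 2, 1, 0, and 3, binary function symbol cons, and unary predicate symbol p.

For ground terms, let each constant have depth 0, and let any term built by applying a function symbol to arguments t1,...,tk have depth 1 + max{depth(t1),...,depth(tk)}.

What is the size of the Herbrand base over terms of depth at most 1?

30

First count ground terms of depth ≤ 1.
Write N_k for the number of ground terms of depth ≤ k. A term of depth ≤ k is either a constant or a function symbol applied to arguments of depth ≤ k−1, so N_k = 5 + N_{k-1}^2.
N_0 = 5
N_1 = 5 + 5^2 = 30
So |H| = 30.
Ground atoms are formed by filling each argument slot of a predicate with a term from H, so an r-ary predicate gives |H|^r atoms:
  p: 30
Total ground atoms: 30.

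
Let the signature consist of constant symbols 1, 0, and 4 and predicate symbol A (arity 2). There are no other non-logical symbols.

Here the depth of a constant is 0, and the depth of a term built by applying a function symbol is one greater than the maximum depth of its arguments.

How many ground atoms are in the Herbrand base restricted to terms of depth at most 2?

First count ground terms of depth ≤ 2.
With no function symbols every ground term is a constant, so there are exactly 3 ground terms at every depth bound.
N_0 = 3
N_1 = 3
N_2 = 3
Explicitly: 1, 0, 4.
So |H| = 3.
A ground atom is a predicate applied to a tuple of terms from H, so the count is the sum over predicates of |H|^arity:
  A: 3^2 = 9
Total ground atoms: 9.

9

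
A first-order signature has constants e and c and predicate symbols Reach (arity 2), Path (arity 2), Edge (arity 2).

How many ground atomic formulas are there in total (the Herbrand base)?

12

With no function symbols, the Herbrand universe is just the 2 constants.
Ground atoms per predicate: Reach: 2^2 = 4, Path: 2^2 = 4, Edge: 2^2 = 4.
Herbrand base size = 4 + 4 + 4 = 12.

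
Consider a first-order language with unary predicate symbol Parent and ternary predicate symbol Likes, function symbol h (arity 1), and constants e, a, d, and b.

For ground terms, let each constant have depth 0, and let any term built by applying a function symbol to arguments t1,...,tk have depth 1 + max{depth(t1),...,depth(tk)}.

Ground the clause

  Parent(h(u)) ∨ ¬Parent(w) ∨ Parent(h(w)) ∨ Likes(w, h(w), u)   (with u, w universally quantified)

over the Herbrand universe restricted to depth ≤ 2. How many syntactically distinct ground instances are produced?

144

Ground terms of depth ≤ 2:
  Let N_k = |{terms of depth ≤ k}|. Then N_0 = 4 and N_k = 4 + N_{k-1} for k ≥ 1 (one summand per function symbol, arity giving the exponent).
  N_0 = 4
  N_1 = 4 + 4 = 8
  N_2 = 4 + 8 = 12
So there are 12 ground terms available for substitution.
The clause has 2 distinct variables (u, w), each appearing in the body. In the free term algebra distinct substitutions yield syntactically distinct ground instances.
Number of ground instances = 12^2 = 144.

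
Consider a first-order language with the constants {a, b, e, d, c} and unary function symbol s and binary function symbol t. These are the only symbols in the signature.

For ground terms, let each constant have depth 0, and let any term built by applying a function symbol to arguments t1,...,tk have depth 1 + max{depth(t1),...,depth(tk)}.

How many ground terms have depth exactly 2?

1230

Count level by level. With function symbols s/1, t/2, the terms of depth ≤ k are the 5 constants together with each function applied to depth-≤(k−1) tuples, so N_k = 5 + N_{k-1} + N_{k-1}^2.
N_0 = 5
N_1 = 5 + 5 + 5^2 = 35
N_2 = 5 + 35 + 35^2 = 1265
Terms of depth exactly 2: N_2 − N_1 = 1265 − 35 = 1230.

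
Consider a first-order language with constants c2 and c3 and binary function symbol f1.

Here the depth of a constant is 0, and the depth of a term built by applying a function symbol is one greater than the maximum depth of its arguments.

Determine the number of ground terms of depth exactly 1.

If N_k denotes the number of depth-≤k ground terms, the 2 constants give N_0 = 2, and each function symbol of arity r contributes N_{k-1}^r new terms at level k: N_k = 2 + N_{k-1}^2.
N_0 = 2
N_1 = 2 + 2^2 = 6
Terms of depth exactly 1: N_1 − N_0 = 6 − 2 = 4.

4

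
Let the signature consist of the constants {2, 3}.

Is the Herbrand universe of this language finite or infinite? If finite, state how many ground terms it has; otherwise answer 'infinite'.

There are no function symbols, so every ground term is one of the 2 constants.
The Herbrand universe is {2, 3}, which is finite with 2 elements.

2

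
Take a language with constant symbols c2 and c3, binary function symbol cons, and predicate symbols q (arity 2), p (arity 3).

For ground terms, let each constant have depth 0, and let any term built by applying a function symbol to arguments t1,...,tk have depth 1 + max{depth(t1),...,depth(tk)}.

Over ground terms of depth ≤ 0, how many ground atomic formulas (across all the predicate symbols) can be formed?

First count ground terms of depth ≤ 0.
Count level by level. With function symbols cons/2, the terms of depth ≤ k are the 2 constants together with each function applied to depth-≤(k−1) tuples, so N_k = 2 + N_{k-1}^2.
N_0 = 2
Explicitly: c2, c3.
So |H| = 2.
For each predicate symbol, the number of ground atoms is |H| raised to its arity; summing:
  q: 2^2 = 4;  p: 2^3 = 8
Total ground atoms: 4 + 8 = 12.

12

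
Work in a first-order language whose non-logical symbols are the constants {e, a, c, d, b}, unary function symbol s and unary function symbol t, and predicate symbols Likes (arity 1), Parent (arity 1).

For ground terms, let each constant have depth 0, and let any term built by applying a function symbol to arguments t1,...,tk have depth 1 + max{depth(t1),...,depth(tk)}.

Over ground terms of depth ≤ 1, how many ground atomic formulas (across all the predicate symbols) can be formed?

30

First count ground terms of depth ≤ 1.
Let N_k count ground terms of depth at most k. Each non-constant term of depth ≤ k is some function symbol applied to depth-≤(k−1) arguments, giving N_k = 5 + N_{k-1} + N_{k-1}.
N_0 = 5
N_1 = 5 + 5 + 5 = 15
So |H| = 15.
For each predicate symbol, the number of ground atoms is |H| raised to its arity; summing:
  Likes: 15;  Parent: 15
Total ground atoms: 15 + 15 = 30.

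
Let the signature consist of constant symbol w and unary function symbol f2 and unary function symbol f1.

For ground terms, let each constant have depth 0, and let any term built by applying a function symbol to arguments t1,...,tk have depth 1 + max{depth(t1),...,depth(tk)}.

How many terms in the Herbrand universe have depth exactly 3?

8

Write N_k for the number of ground terms of depth ≤ k. A term of depth ≤ k is either a constant or a function symbol applied to arguments of depth ≤ k−1, so N_k = 1 + N_{k-1} + N_{k-1}.
N_0 = 1
N_1 = 1 + 1 + 1 = 3
N_2 = 1 + 3 + 3 = 7
N_3 = 1 + 7 + 7 = 15
Terms of depth exactly 3: N_3 − N_2 = 15 − 7 = 8.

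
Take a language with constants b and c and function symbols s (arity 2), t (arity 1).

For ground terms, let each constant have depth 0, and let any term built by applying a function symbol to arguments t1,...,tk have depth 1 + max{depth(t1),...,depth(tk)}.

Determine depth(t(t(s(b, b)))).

depth(s(b, b)) = 1 + max(0, 0) = 1
depth(t(s(b, b))) = 1 + depth(s(b, b)) = 1 + 1 = 2
depth(t(t(s(b, b)))) = 1 + depth(t(s(b, b))) = 1 + 2 = 3

3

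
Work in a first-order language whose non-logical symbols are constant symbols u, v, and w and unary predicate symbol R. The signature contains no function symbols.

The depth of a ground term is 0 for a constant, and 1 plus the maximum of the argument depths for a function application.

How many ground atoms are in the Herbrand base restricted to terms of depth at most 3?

First count ground terms of depth ≤ 3.
With no function symbols every ground term is a constant, so there are exactly 3 ground terms at every depth bound.
N_0 = 3
N_1 = 3
N_2 = 3
N_3 = 3
Explicitly: u, v, w.
So |H| = 3.
Ground atoms are formed by filling each argument slot of a predicate with a term from H, so an r-ary predicate gives |H|^r atoms:
  R: 3
Total ground atoms: 3.

3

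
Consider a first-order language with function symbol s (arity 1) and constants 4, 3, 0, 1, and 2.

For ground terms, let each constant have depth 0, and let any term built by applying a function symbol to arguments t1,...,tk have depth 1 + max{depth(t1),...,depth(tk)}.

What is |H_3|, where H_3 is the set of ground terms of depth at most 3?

20

Let N_k count ground terms of depth at most k. Each non-constant term of depth ≤ k is some function symbol applied to depth-≤(k−1) arguments, giving N_k = 5 + N_{k-1}.
N_0 = 5
N_1 = 5 + 5 = 10
N_2 = 5 + 10 = 15
N_3 = 5 + 15 = 20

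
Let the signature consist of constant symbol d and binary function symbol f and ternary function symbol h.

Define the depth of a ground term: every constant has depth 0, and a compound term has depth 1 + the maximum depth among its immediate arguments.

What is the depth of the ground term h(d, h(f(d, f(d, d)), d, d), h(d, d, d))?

depth(f(d, d)) = 1 + max(0, 0) = 1
depth(f(d, f(d, d))) = 1 + max(0, 1) = 2
depth(h(f(d, f(d, d)), d, d)) = 1 + max(2, 0, 0) = 3
depth(h(d, d, d)) = 1 + max(0, 0, 0) = 1
depth(h(d, h(f(d, f(d, d)), d, d), h(d, d, d))) = 1 + max(0, 3, 1) = 4

4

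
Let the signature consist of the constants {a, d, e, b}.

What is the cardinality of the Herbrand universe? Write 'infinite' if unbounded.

4

There are no function symbols, so every ground term is one of the 4 constants.
The Herbrand universe is {a, d, e, b}, which is finite with 4 elements.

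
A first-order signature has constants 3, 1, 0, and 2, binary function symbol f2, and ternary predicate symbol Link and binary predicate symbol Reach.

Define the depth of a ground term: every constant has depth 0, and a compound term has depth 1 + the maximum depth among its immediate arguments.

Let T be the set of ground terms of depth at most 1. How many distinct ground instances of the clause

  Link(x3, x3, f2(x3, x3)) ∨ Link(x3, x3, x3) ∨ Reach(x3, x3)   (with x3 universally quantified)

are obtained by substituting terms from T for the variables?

20

Ground terms of depth ≤ 1:
  Write N_k for the number of ground terms of depth ≤ k. A term of depth ≤ k is either a constant or a function symbol applied to arguments of depth ≤ k−1, so N_k = 4 + N_{k-1}^2.
  N_0 = 4
  N_1 = 4 + 4^2 = 20
So there are 20 ground terms available for substitution.
There is 1 variable to instantiate (x3),  occurring in at least one literal, so different choices give different ground instances.
Number of ground instances = 20.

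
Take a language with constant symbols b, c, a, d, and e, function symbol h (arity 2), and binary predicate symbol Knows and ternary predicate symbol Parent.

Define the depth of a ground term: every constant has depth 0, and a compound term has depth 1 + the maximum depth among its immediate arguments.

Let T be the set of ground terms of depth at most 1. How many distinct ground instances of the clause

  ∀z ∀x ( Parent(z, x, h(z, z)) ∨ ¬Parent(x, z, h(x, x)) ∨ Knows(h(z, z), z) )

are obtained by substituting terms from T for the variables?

Ground terms of depth ≤ 1:
  Count level by level. With function symbols h/2, the terms of depth ≤ k are the 5 constants together with each function applied to depth-≤(k−1) tuples, so N_k = 5 + N_{k-1}^2.
  N_0 = 5
  N_1 = 5 + 5^2 = 30
So there are 30 ground terms available for substitution.
There are 2 variables to instantiate (z, x), each occurring in at least one literal, so different choices give different ground instances.
Number of ground instances = 30^2 = 900.

900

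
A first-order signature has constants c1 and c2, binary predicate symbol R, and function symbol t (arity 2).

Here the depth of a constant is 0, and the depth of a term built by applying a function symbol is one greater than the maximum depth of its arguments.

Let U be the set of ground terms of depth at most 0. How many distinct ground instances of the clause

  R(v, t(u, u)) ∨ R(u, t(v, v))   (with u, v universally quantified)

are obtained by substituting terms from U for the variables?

4

Ground terms of depth ≤ 0:
  Write N_k for the number of ground terms of depth ≤ k. A term of depth ≤ k is either a constant or a function symbol applied to arguments of depth ≤ k−1, so N_k = 2 + N_{k-1}^2.
  N_0 = 2
So there are 2 ground terms available for substitution.
The body mentions every one of the 2 quantified variables; since ground terms form a free algebra, no two substitutions collapse to the same formula.
Number of ground instances = 2^2 = 4.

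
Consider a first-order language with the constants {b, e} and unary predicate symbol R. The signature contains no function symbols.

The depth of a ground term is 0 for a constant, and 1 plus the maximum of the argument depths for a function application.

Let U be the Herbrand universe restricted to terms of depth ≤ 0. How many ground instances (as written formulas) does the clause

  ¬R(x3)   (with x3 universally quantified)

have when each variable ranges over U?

Ground terms of depth ≤ 0:
  With no function symbols every ground term is a constant, so there are exactly 2 ground terms at every depth bound.
  N_0 = 2
So there are 2 ground terms available for substitution.
The body mentions the single quantified variable x3; since ground terms form a free algebra, no two substitutions collapse to the same formula.
Number of ground instances = 2.

2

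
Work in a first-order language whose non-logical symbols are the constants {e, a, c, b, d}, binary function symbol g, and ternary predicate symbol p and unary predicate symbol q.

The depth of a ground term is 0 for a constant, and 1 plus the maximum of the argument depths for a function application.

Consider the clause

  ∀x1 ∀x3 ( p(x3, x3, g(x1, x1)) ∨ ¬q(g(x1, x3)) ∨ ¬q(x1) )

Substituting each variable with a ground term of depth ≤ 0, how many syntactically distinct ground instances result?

25

Ground terms of depth ≤ 0:
  Let N_k = |{terms of depth ≤ k}|. Then N_0 = 5 and N_k = 5 + N_{k-1}^2 for k ≥ 1 (one summand per function symbol, arity giving the exponent).
  N_0 = 5
So there are 5 ground terms available for substitution.
Each of x1, x3 ranges independently over the available ground terms, and distinct assignments produce distinct instances.
Number of ground instances = 5^2 = 25.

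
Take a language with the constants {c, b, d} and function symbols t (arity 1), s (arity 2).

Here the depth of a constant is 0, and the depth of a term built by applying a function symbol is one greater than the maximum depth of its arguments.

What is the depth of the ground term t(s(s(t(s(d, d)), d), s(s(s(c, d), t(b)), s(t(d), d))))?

depth(s(d, d)) = 1 + max(0, 0) = 1
depth(t(s(d, d))) = 1 + depth(s(d, d)) = 1 + 1 = 2
depth(s(t(s(d, d)), d)) = 1 + max(2, 0) = 3
depth(s(c, d)) = 1 + max(0, 0) = 1
depth(t(b)) = 1 + depth(b) = 1 + 0 = 1
depth(s(s(c, d), t(b))) = 1 + max(1, 1) = 2
depth(t(d)) = 1 + depth(d) = 1 + 0 = 1
depth(s(t(d), d)) = 1 + max(1, 0) = 2
depth(s(s(s(c, d), t(b)), s(t(d), d))) = 1 + max(2, 2) = 3
depth(s(s(t(s(d, d)), d), s(s(s(c, d), t(b)), s(t(d), d)))) = 1 + max(3, 3) = 4
depth(t(s(s(t(s(d, d)), d), s(s(s(c, d), t(b)), s(t(d), d))))) = 1 + depth(s(s(t(s(d, d)), d), s(s(s(c, d), t(b)), s(t(d), d)))) = 1 + 4 = 5

5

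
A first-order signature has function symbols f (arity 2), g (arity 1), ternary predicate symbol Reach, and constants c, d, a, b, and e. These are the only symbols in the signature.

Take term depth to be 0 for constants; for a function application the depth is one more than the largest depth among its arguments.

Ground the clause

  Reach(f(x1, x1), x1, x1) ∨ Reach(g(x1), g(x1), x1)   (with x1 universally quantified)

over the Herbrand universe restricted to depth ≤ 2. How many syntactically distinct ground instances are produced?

Ground terms of depth ≤ 2:
  Let N_k = |{terms of depth ≤ k}|. Then N_0 = 5 and N_k = 5 + N_{k-1}^2 + N_{k-1} for k ≥ 1 (one summand per function symbol, arity giving the exponent).
  N_0 = 5
  N_1 = 5 + 5^2 + 5 = 35
  N_2 = 5 + 35^2 + 35 = 1265
So there are 1265 ground terms available for substitution.
The clause has 1 distinct variable (x1), which appears in the body. In the free term algebra distinct substitutions yield syntactically distinct ground instances.
Number of ground instances = 1265.

1265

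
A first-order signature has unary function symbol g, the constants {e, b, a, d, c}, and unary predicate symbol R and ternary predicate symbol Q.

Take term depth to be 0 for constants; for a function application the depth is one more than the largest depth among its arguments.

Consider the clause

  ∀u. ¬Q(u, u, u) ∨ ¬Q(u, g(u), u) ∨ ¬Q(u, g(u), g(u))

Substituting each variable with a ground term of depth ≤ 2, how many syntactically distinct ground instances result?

Ground terms of depth ≤ 2:
  Let N_k = |{terms of depth ≤ k}|. Then N_0 = 5 and N_k = 5 + N_{k-1} for k ≥ 1 (one summand per function symbol, arity giving the exponent).
  N_0 = 5
  N_1 = 5 + 5 = 10
  N_2 = 5 + 10 = 15
So there are 15 ground terms available for substitution.
The body mentions the single quantified variable u; since ground terms form a free algebra, no two substitutions collapse to the same formula.
Number of ground instances = 15.

15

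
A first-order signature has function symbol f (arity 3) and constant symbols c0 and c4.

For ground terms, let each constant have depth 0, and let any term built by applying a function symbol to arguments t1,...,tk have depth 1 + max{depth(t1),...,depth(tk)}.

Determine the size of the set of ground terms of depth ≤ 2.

1002

Let N_k count ground terms of depth at most k. Each non-constant term of depth ≤ k is some function symbol applied to depth-≤(k−1) arguments, giving N_k = 2 + N_{k-1}^3.
N_0 = 2
N_1 = 2 + 2^3 = 10
N_2 = 2 + 10^3 = 1002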